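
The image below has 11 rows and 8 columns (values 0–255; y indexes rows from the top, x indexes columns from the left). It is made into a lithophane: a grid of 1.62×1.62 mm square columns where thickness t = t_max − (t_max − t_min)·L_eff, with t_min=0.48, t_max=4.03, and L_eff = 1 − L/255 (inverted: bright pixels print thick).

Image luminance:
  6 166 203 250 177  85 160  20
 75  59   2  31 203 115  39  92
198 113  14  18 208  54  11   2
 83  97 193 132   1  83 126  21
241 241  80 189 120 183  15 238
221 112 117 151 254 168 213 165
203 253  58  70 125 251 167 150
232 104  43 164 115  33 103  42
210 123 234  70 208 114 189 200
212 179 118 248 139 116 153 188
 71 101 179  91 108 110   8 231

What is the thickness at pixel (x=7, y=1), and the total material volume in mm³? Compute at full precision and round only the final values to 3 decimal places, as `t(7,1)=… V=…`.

span = t_max - t_min = 4.03 - 0.48 = 3.550
L(7,1) = 92, L_eff = 1 - 92/255 = 0.639216 (inverted)
t(7,1) = 4.03 - 3.550·0.639216 = 1.761
Σt over all 11·8 pixels = 30263/150 ≈ 201.7533333
V = pitch²·Σt = 1.62²·30263/150 = 529.481

t(7,1)=1.761 V=529.481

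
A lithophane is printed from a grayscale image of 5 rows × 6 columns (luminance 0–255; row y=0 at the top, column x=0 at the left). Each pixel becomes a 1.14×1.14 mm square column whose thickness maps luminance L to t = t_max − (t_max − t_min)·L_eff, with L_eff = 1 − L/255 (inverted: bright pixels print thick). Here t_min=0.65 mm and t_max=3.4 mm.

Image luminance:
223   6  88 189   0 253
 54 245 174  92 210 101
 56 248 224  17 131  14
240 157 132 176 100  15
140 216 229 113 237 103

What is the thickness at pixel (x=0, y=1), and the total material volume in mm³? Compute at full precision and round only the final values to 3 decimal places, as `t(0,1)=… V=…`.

t(0,1)=1.232 V=83.968

span = t_max - t_min = 3.4 - 0.65 = 2.750
L(0,1) = 54, L_eff = 1 - 54/255 = 0.788235 (inverted)
t(0,1) = 3.4 - 2.750·0.788235 = 1.232
Σt over all 5·6 pixels = 65903/1020 ≈ 64.6107843
V = pitch²·Σt = 1.14²·65903/1020 = 83.968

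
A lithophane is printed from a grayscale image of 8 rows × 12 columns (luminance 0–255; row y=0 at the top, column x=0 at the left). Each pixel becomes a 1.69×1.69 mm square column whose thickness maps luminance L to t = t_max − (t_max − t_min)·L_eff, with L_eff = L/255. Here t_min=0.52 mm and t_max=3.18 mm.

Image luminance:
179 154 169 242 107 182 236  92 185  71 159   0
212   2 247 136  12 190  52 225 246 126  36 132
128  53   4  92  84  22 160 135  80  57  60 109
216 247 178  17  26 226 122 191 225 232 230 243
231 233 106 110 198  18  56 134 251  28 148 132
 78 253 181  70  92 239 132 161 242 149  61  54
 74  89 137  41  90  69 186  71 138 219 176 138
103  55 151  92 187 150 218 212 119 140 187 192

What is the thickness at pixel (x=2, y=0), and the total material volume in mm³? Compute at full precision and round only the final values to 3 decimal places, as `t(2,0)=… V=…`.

span = t_max - t_min = 3.18 - 0.52 = 2.660
L(2,0) = 169, L_eff = 169/255 = 0.662745
t(2,0) = 3.18 - 2.660·0.662745 = 1.417
Σt over all 8·12 pixels = 214736/1275 ≈ 168.4203922
V = pitch²·Σt = 1.69²·214736/1275 = 481.025

t(2,0)=1.417 V=481.025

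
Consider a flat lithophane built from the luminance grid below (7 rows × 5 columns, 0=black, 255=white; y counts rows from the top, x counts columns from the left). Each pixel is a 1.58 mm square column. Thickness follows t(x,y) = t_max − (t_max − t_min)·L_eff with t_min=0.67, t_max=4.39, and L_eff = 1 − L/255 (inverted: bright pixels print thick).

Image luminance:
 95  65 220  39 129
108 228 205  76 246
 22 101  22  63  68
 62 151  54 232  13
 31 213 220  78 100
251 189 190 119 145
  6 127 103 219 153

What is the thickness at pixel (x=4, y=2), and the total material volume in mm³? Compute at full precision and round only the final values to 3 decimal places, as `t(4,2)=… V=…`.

t(4,2)=1.662 V=216.704

span = t_max - t_min = 4.39 - 0.67 = 3.720
L(4,2) = 68, L_eff = 1 - 68/255 = 0.733333 (inverted)
t(4,2) = 4.39 - 3.720·0.733333 = 1.662
Σt over all 7·5 pixels = 737857/8500 ≈ 86.8067059
V = pitch²·Σt = 1.58²·737857/8500 = 216.704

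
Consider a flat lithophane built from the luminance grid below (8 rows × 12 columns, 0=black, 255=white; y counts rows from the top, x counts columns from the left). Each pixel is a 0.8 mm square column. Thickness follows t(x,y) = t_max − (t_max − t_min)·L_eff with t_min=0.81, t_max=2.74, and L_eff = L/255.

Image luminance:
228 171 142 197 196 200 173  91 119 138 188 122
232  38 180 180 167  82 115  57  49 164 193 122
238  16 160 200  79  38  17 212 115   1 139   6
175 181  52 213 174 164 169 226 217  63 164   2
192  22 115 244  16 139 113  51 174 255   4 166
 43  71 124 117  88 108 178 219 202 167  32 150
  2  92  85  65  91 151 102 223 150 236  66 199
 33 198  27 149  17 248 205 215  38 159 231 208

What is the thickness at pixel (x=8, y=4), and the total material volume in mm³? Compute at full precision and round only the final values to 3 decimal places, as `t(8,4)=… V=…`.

span = t_max - t_min = 2.74 - 0.81 = 1.930
L(8,4) = 174, L_eff = 174/255 = 0.682353
t(8,4) = 2.74 - 1.930·0.682353 = 1.423
Σt over all 8·12 pixels = 849547/5100 ≈ 166.5778431
V = pitch²·Σt = 0.8²·849547/5100 = 106.610

t(8,4)=1.423 V=106.610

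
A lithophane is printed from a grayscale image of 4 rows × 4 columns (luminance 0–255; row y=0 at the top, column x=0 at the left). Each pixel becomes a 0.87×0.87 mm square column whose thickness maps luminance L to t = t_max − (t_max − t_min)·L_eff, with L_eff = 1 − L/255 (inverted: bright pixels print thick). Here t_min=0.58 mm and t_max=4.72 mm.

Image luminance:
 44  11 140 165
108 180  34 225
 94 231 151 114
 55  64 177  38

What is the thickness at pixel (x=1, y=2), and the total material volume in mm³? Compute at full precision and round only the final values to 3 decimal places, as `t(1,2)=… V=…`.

t(1,2)=4.330 V=29.524

span = t_max - t_min = 4.72 - 0.58 = 4.140
L(1,2) = 231, L_eff = 1 - 231/255 = 0.094118 (inverted)
t(1,2) = 4.72 - 4.140·0.094118 = 4.330
Σt over all 4·4 pixels = 165779/4250 ≈ 39.0068235
V = pitch²·Σt = 0.87²·165779/4250 = 29.524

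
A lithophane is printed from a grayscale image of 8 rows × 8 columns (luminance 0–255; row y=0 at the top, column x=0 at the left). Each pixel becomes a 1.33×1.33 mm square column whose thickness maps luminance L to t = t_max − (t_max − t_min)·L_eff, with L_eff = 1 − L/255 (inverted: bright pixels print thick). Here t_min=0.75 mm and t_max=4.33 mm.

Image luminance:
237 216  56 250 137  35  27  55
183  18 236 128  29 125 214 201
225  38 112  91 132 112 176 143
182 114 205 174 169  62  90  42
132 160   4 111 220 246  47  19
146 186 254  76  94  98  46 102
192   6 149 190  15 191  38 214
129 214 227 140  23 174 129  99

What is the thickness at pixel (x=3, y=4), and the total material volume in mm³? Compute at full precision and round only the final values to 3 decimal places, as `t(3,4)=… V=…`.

t(3,4)=2.308 V=290.657

span = t_max - t_min = 4.33 - 0.75 = 3.580
L(3,4) = 111, L_eff = 1 - 111/255 = 0.564706 (inverted)
t(3,4) = 4.33 - 3.580·0.564706 = 2.308
Σt over all 8·8 pixels = 419003/2550 ≈ 164.3149020
V = pitch²·Σt = 1.33²·419003/2550 = 290.657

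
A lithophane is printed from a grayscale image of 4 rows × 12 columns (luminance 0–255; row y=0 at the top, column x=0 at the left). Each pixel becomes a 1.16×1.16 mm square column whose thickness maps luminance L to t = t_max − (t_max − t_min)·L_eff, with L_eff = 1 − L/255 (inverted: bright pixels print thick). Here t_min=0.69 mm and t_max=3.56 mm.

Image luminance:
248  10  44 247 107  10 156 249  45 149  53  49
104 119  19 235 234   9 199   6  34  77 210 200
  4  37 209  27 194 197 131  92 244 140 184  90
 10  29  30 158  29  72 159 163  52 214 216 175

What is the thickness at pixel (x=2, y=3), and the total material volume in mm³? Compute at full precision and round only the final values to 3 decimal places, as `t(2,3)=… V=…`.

span = t_max - t_min = 3.56 - 0.69 = 2.870
L(2,3) = 30, L_eff = 1 - 30/255 = 0.882353 (inverted)
t(2,3) = 3.56 - 2.870·0.882353 = 1.028
Σt over all 4·12 pixels = 2471563/25500 ≈ 96.9240392
V = pitch²·Σt = 1.16²·2471563/25500 = 130.421

t(2,3)=1.028 V=130.421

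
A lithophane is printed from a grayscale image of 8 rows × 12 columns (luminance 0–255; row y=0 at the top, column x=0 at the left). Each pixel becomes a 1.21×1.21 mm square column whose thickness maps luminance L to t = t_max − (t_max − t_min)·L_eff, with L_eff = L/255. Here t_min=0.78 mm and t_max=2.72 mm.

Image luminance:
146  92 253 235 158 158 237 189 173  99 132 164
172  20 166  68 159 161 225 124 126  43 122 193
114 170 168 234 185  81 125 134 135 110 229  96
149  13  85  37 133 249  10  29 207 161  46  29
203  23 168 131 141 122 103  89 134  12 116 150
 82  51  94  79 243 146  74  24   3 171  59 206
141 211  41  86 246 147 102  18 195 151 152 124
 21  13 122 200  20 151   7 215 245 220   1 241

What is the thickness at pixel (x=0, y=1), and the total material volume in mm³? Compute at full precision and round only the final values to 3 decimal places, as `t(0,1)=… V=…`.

t(0,1)=1.411 V=245.991

span = t_max - t_min = 2.72 - 0.78 = 1.940
L(0,1) = 172, L_eff = 172/255 = 0.674510
t(0,1) = 2.72 - 1.940·0.674510 = 1.411
Σt over all 8·12 pixels = 1071097/6375 ≈ 168.0152157
V = pitch²·Σt = 1.21²·1071097/6375 = 245.991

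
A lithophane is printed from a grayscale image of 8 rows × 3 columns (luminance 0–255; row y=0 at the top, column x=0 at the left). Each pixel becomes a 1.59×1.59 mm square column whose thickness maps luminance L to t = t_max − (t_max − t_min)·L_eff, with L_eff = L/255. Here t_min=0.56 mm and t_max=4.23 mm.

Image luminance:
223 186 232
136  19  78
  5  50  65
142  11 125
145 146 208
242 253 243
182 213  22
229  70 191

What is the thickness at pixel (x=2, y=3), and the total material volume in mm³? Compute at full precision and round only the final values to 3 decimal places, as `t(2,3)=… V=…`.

t(2,3)=2.431 V=132.362

span = t_max - t_min = 4.23 - 0.56 = 3.670
L(2,3) = 125, L_eff = 125/255 = 0.490196
t(2,3) = 4.23 - 3.670·0.490196 = 2.431
Σt over all 8·3 pixels = 333772/6375 ≈ 52.3563922
V = pitch²·Σt = 1.59²·333772/6375 = 132.362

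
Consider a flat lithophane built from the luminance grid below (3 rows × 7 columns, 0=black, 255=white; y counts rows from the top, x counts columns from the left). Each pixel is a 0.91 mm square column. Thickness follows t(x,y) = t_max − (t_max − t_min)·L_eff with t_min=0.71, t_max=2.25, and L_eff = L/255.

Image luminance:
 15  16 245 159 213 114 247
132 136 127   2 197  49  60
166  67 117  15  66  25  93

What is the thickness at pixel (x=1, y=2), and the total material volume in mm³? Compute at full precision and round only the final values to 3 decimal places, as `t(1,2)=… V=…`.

span = t_max - t_min = 2.25 - 0.71 = 1.540
L(1,2) = 67, L_eff = 67/255 = 0.262745
t(1,2) = 2.25 - 1.540·0.262745 = 1.845
Σt over all 3·7 pixels = 50393/1500 ≈ 33.5953333
V = pitch²·Σt = 0.91²·50393/1500 = 27.820

t(1,2)=1.845 V=27.820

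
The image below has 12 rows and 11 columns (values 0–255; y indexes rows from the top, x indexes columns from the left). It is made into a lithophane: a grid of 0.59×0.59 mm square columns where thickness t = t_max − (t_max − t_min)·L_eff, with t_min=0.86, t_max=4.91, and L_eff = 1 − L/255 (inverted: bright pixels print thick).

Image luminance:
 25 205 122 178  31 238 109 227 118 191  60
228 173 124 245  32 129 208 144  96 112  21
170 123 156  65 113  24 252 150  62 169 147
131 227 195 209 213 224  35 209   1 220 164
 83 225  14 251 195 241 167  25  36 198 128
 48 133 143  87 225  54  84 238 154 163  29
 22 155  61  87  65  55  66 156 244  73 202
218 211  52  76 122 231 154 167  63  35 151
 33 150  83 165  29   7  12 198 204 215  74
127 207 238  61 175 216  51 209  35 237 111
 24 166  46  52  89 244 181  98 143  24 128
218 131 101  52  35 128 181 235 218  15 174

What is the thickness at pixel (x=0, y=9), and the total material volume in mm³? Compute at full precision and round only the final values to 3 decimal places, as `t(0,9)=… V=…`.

span = t_max - t_min = 4.91 - 0.86 = 4.050
L(0,9) = 127, L_eff = 1 - 127/255 = 0.501961 (inverted)
t(0,9) = 4.91 - 4.050·0.501961 = 2.877
Σt over all 12·11 pixels = 331149/850 ≈ 389.5870588
V = pitch²·Σt = 0.59²·331149/850 = 135.615

t(0,9)=2.877 V=135.615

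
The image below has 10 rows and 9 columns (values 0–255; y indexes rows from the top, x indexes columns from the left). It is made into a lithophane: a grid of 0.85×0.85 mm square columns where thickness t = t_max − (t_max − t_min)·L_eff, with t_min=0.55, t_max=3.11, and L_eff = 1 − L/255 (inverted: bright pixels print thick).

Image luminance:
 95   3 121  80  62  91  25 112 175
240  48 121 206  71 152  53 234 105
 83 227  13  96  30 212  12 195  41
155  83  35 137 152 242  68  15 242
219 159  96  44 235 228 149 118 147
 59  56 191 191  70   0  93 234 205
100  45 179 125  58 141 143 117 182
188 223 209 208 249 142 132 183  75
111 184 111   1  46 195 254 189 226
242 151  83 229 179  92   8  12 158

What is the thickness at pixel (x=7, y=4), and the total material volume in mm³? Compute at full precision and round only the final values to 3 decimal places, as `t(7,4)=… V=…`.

t(7,4)=1.735 V=120.599

span = t_max - t_min = 3.11 - 0.55 = 2.560
L(7,4) = 118, L_eff = 1 - 118/255 = 0.537255 (inverted)
t(7,4) = 3.11 - 2.560·0.537255 = 1.735
Σt over all 10·9 pixels = 125189/750 ≈ 166.9186667
V = pitch²·Σt = 0.85²·125189/750 = 120.599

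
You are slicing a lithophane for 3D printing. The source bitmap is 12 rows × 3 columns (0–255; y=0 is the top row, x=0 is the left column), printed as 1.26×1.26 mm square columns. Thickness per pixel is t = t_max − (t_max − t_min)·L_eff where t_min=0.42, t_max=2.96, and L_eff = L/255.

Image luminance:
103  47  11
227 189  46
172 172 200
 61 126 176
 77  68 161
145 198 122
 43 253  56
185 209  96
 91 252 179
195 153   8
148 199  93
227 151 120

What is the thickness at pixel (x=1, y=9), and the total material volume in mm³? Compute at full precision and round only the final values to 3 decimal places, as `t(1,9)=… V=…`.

t(1,9)=1.436 V=90.754

span = t_max - t_min = 2.96 - 0.42 = 2.540
L(1,9) = 153, L_eff = 153/255 = 0.600000
t(1,9) = 2.96 - 2.540·0.600000 = 1.436
Σt over all 12·3 pixels = 242949/4250 ≈ 57.1644706
V = pitch²·Σt = 1.26²·242949/4250 = 90.754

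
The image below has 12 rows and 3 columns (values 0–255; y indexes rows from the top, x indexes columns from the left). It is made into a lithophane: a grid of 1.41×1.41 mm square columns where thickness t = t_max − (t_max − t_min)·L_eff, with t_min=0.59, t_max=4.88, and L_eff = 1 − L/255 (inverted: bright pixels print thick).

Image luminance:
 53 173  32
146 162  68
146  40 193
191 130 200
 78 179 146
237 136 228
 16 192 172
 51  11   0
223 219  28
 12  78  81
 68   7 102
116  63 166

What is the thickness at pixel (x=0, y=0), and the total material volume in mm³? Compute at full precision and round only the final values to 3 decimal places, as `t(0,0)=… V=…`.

t(0,0)=1.482 V=180.798

span = t_max - t_min = 4.88 - 0.59 = 4.290
L(0,0) = 53, L_eff = 1 - 53/255 = 0.792157 (inverted)
t(0,0) = 4.88 - 4.290·0.792157 = 1.482
Σt over all 12·3 pixels = 772989/8500 ≈ 90.9398824
V = pitch²·Σt = 1.41²·772989/8500 = 180.798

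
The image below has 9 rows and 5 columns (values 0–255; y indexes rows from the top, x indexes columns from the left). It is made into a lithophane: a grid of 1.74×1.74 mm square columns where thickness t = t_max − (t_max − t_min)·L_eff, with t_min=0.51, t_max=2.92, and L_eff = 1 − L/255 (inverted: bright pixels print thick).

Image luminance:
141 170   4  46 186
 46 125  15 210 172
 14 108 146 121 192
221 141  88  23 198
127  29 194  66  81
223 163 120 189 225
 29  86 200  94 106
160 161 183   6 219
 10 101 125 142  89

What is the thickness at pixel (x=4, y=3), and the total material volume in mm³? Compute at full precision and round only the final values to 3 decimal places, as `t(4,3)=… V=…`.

span = t_max - t_min = 2.92 - 0.51 = 2.410
L(4,3) = 198, L_eff = 1 - 198/255 = 0.223529 (inverted)
t(4,3) = 2.92 - 2.410·0.223529 = 2.381
Σt over all 9·5 pixels = 95476/1275 ≈ 74.8831373
V = pitch²·Σt = 1.74²·95476/1275 = 226.716

t(4,3)=2.381 V=226.716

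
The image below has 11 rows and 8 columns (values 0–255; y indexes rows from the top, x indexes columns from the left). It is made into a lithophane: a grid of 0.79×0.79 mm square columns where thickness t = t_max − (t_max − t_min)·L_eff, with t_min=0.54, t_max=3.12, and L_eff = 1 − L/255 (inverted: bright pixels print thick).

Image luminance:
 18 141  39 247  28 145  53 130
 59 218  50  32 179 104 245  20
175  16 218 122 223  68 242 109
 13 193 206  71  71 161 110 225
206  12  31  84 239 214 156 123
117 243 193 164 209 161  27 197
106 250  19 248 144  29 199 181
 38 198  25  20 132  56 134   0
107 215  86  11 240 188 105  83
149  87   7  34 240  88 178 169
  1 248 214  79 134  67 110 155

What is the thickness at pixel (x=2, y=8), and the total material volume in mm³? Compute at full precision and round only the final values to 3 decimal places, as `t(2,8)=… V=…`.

span = t_max - t_min = 3.12 - 0.54 = 2.580
L(2,8) = 86, L_eff = 1 - 86/255 = 0.662745 (inverted)
t(2,8) = 3.12 - 2.580·0.662745 = 1.410
Σt over all 11·8 pixels = 678443/4250 ≈ 159.6336471
V = pitch²·Σt = 0.79²·678443/4250 = 99.627

t(2,8)=1.410 V=99.627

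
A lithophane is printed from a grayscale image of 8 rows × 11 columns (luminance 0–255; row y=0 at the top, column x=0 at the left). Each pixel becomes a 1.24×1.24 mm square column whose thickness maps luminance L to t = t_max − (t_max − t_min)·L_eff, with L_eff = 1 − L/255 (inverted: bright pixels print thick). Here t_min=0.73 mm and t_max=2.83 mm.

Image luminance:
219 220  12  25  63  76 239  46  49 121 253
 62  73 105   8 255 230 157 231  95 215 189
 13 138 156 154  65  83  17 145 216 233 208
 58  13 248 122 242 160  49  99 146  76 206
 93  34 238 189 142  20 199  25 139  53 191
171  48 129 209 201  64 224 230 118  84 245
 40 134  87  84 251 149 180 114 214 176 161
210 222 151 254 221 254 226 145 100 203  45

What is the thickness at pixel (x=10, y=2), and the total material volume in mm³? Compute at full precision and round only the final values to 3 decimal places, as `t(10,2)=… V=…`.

t(10,2)=2.443 V=256.513

span = t_max - t_min = 2.83 - 0.73 = 2.100
L(10,2) = 208, L_eff = 1 - 208/255 = 0.184314 (inverted)
t(10,2) = 2.83 - 2.100·0.184314 = 2.443
Σt over all 8·11 pixels = 141803/850 ≈ 166.8270588
V = pitch²·Σt = 1.24²·141803/850 = 256.513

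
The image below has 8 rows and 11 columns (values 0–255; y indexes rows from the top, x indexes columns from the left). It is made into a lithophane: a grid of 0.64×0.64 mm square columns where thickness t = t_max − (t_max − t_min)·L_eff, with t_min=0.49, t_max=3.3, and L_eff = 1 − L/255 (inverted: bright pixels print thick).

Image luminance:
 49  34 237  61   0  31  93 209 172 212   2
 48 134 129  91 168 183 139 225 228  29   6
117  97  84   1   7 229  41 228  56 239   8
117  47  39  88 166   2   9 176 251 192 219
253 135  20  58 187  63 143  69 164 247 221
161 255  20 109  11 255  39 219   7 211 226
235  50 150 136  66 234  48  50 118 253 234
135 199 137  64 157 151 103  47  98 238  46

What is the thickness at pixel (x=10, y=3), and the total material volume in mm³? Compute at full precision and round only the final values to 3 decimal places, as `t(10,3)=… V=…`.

span = t_max - t_min = 3.3 - 0.49 = 2.810
L(10,3) = 219, L_eff = 1 - 219/255 = 0.141176 (inverted)
t(10,3) = 3.3 - 2.810·0.141176 = 2.903
Σt over all 8·11 pixels = 166667/1020 ≈ 163.3990196
V = pitch²·Σt = 0.64²·166667/1020 = 66.928

t(10,3)=2.903 V=66.928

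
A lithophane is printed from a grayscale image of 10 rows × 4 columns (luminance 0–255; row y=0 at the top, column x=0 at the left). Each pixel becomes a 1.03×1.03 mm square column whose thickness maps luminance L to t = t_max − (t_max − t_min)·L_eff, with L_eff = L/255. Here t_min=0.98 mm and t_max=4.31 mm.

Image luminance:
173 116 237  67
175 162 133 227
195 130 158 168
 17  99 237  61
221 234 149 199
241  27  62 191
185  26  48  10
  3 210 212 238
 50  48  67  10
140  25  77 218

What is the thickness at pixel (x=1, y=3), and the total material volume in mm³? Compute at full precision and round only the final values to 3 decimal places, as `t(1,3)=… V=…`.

t(1,3)=3.017 V=110.221

span = t_max - t_min = 4.31 - 0.98 = 3.330
L(1,3) = 99, L_eff = 99/255 = 0.388235
t(1,3) = 4.31 - 3.330·0.388235 = 3.017
Σt over all 10·4 pixels = 441547/4250 ≈ 103.8934118
V = pitch²·Σt = 1.03²·441547/4250 = 110.221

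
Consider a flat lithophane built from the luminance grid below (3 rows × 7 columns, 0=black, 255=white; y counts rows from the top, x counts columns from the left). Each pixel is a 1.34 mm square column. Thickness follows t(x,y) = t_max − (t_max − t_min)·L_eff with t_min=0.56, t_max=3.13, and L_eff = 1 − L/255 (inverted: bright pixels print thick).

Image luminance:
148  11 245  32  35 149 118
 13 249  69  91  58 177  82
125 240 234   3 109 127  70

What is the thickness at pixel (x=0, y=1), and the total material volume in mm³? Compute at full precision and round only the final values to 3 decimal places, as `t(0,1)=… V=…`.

span = t_max - t_min = 3.13 - 0.56 = 2.570
L(0,1) = 13, L_eff = 1 - 13/255 = 0.949020 (inverted)
t(0,1) = 3.13 - 2.570·0.949020 = 0.691
Σt over all 3·7 pixels = 12171/340 ≈ 35.7970588
V = pitch²·Σt = 1.34²·12171/340 = 64.277

t(0,1)=0.691 V=64.277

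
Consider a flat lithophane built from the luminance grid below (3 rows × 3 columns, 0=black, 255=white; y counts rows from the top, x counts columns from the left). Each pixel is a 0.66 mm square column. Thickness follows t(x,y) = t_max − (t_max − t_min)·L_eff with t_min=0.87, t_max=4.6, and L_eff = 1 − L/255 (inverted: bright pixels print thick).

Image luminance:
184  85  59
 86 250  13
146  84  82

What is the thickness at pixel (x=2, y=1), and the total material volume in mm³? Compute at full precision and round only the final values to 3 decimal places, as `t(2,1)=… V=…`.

t(2,1)=1.060 V=9.712

span = t_max - t_min = 4.6 - 0.87 = 3.730
L(2,1) = 13, L_eff = 1 - 13/255 = 0.949020 (inverted)
t(2,1) = 4.6 - 3.730·0.949020 = 1.060
Σt over all 3·3 pixels = 284281/12750 ≈ 22.2965490
V = pitch²·Σt = 0.66²·284281/12750 = 9.712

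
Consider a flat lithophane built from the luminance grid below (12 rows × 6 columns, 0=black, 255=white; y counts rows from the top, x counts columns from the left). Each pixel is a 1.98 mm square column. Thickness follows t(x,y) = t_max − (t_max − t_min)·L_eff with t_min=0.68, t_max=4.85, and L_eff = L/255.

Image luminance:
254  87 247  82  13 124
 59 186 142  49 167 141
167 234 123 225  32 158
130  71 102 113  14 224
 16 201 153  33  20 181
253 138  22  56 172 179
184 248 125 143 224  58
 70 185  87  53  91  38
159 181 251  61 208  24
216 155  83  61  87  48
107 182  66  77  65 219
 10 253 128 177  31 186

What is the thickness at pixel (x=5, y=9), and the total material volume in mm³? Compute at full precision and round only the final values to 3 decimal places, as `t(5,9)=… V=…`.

t(5,9)=4.065 V=785.025

span = t_max - t_min = 4.85 - 0.68 = 4.170
L(5,9) = 48, L_eff = 48/255 = 0.188235
t(5,9) = 4.85 - 4.170·0.188235 = 4.065
Σt over all 12·6 pixels = 1702049/8500 ≈ 200.2410588
V = pitch²·Σt = 1.98²·1702049/8500 = 785.025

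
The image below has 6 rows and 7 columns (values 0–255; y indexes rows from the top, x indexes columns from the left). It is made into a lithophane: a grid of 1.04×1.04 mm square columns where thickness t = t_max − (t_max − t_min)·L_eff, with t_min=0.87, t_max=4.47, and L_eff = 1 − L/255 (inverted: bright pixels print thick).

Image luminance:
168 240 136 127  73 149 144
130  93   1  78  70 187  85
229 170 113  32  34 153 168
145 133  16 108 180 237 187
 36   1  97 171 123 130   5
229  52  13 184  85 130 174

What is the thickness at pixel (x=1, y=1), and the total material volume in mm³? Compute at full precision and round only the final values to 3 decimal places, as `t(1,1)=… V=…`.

t(1,1)=2.183 V=116.114

span = t_max - t_min = 4.47 - 0.87 = 3.600
L(1,1) = 93, L_eff = 1 - 93/255 = 0.635294 (inverted)
t(1,1) = 4.47 - 3.600·0.635294 = 2.183
Σt over all 6·7 pixels = 91251/850 ≈ 107.3541176
V = pitch²·Σt = 1.04²·91251/850 = 116.114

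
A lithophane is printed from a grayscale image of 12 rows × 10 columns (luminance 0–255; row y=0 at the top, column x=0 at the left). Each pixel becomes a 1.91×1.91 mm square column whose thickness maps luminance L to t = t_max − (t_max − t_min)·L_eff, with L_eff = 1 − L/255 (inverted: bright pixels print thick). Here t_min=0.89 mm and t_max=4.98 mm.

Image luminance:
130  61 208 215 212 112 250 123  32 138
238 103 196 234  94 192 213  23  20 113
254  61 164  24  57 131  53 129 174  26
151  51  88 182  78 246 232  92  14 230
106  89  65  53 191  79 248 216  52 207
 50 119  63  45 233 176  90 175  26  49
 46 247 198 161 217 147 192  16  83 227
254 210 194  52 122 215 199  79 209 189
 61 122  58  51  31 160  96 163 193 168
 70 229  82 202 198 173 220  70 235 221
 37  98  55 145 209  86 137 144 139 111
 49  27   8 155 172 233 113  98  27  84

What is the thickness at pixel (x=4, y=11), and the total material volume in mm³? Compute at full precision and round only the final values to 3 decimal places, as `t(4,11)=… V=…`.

t(4,11)=3.649 V=1317.803

span = t_max - t_min = 4.98 - 0.89 = 4.090
L(4,11) = 172, L_eff = 1 - 172/255 = 0.325490 (inverted)
t(4,11) = 4.98 - 4.090·0.325490 = 3.649
Σt over all 12·10 pixels = 9211367/25500 ≈ 361.2300784
V = pitch²·Σt = 1.91²·9211367/25500 = 1317.803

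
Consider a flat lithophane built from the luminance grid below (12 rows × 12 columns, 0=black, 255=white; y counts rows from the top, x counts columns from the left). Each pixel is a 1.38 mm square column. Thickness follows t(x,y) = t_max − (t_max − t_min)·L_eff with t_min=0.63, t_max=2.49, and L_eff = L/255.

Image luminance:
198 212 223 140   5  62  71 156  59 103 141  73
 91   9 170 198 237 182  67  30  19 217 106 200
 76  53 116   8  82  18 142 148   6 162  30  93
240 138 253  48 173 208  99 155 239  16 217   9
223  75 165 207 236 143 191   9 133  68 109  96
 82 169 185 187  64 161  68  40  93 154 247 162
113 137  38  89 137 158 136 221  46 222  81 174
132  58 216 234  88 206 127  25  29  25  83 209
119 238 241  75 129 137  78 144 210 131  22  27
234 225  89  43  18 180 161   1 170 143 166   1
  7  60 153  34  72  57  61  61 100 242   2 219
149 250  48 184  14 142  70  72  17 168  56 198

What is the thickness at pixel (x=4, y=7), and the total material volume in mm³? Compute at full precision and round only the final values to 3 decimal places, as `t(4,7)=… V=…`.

t(4,7)=1.848 V=441.598

span = t_max - t_min = 2.49 - 0.63 = 1.860
L(4,7) = 88, L_eff = 88/255 = 0.345098
t(4,7) = 2.49 - 1.860·0.345098 = 1.848
Σt over all 12·12 pixels = 985503/4250 ≈ 231.8830588
V = pitch²·Σt = 1.38²·985503/4250 = 441.598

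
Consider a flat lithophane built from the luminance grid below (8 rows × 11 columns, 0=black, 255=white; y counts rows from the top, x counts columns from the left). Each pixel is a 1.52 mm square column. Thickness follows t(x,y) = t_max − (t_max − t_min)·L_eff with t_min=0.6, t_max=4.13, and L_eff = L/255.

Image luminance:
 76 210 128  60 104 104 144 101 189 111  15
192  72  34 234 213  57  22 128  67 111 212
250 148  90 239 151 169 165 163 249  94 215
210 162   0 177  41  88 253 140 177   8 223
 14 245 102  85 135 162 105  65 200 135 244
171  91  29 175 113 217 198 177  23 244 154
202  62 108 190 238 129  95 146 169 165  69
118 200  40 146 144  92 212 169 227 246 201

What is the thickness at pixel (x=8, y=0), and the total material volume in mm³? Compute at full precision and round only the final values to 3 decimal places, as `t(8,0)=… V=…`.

span = t_max - t_min = 4.13 - 0.6 = 3.530
L(8,0) = 189, L_eff = 189/255 = 0.741176
t(8,0) = 4.13 - 3.530·0.741176 = 1.514
Σt over all 8·11 pixels = 1218394/6375 ≈ 191.1206275
V = pitch²·Σt = 1.52²·1218394/6375 = 441.565

t(8,0)=1.514 V=441.565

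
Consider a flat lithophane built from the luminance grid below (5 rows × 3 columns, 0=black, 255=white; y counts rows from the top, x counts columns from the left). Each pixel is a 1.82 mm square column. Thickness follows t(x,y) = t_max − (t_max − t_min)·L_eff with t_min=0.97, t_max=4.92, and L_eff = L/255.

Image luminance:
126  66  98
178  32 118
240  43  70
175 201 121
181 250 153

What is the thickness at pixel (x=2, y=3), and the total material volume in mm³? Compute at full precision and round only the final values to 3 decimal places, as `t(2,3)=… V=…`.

t(2,3)=3.046 V=139.168

span = t_max - t_min = 4.92 - 0.97 = 3.950
L(2,3) = 121, L_eff = 121/255 = 0.474510
t(2,3) = 4.92 - 3.950·0.474510 = 3.046
Σt over all 5·3 pixels = 17856/425 ≈ 42.0141176
V = pitch²·Σt = 1.82²·17856/425 = 139.168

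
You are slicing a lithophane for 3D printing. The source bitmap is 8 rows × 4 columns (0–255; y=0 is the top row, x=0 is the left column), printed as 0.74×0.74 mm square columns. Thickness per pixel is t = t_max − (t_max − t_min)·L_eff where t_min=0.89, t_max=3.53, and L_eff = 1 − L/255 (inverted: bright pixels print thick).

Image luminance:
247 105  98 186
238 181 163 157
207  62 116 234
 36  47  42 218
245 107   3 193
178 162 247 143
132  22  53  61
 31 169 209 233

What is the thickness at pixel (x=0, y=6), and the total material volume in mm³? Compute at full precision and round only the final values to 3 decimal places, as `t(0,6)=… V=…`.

t(0,6)=2.257 V=41.249

span = t_max - t_min = 3.53 - 0.89 = 2.640
L(0,6) = 132, L_eff = 1 - 132/255 = 0.482353 (inverted)
t(0,6) = 3.53 - 2.640·0.482353 = 2.257
Σt over all 8·4 pixels = 32014/425 ≈ 75.3270588
V = pitch²·Σt = 0.74²·32014/425 = 41.249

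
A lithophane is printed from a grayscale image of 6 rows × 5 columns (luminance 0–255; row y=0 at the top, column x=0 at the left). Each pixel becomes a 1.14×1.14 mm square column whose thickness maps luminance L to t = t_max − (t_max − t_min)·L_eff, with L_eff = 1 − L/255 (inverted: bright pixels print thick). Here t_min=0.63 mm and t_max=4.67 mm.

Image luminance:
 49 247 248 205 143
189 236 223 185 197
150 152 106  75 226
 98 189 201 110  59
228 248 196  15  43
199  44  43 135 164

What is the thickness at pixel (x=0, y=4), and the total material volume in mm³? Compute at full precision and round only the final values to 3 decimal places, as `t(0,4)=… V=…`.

t(0,4)=4.242 V=119.337

span = t_max - t_min = 4.67 - 0.63 = 4.040
L(0,4) = 228, L_eff = 1 - 228/255 = 0.105882 (inverted)
t(0,4) = 4.67 - 4.040·0.105882 = 4.242
Σt over all 6·5 pixels = 1170781/12750 ≈ 91.8259608
V = pitch²·Σt = 1.14²·1170781/12750 = 119.337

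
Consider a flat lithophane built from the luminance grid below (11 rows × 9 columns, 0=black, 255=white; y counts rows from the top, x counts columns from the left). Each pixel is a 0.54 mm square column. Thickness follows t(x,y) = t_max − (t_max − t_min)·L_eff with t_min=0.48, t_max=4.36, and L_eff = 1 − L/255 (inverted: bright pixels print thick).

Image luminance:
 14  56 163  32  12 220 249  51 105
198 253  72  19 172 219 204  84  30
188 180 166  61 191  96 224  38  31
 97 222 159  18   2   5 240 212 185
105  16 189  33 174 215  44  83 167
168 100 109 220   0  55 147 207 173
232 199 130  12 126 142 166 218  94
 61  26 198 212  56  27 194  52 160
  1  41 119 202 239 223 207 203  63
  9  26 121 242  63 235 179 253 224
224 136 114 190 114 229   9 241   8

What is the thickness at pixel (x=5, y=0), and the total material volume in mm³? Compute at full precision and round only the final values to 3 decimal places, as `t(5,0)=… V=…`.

span = t_max - t_min = 4.36 - 0.48 = 3.880
L(5,0) = 220, L_eff = 1 - 220/255 = 0.137255 (inverted)
t(5,0) = 4.36 - 3.880·0.137255 = 3.827
Σt over all 11·9 pixels = 1553561/6375 ≈ 243.6958431
V = pitch²·Σt = 0.54²·1553561/6375 = 71.062

t(5,0)=3.827 V=71.062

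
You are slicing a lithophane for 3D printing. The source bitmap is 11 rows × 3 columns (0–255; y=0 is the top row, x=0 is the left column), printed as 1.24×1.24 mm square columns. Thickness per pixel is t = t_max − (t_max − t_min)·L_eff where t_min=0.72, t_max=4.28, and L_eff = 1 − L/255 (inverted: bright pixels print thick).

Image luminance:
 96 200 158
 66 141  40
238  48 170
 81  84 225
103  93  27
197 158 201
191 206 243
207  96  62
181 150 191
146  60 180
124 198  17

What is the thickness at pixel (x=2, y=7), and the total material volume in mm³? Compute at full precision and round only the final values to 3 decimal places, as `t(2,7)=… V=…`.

span = t_max - t_min = 4.28 - 0.72 = 3.560
L(2,7) = 62, L_eff = 1 - 62/255 = 0.756863 (inverted)
t(2,7) = 4.28 - 3.560·0.756863 = 1.586
Σt over all 11·3 pixels = 186304/2125 ≈ 87.6724706
V = pitch²·Σt = 1.24²·186304/2125 = 134.805

t(2,7)=1.586 V=134.805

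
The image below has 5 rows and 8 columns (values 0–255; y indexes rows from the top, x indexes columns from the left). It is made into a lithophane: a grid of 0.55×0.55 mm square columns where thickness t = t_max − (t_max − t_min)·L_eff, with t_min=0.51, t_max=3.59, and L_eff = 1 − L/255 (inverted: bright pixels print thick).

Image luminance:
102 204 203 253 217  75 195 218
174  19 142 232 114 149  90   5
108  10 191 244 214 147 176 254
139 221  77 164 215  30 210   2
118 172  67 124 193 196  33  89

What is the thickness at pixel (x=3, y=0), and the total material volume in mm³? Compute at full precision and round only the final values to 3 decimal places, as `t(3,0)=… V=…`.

span = t_max - t_min = 3.59 - 0.51 = 3.080
L(3,0) = 253, L_eff = 1 - 253/255 = 0.007843 (inverted)
t(3,0) = 3.59 - 3.080·0.007843 = 3.566
Σt over all 5·8 pixels = 575572/6375 ≈ 90.2858039
V = pitch²·Σt = 0.55²·575572/6375 = 27.311

t(3,0)=3.566 V=27.311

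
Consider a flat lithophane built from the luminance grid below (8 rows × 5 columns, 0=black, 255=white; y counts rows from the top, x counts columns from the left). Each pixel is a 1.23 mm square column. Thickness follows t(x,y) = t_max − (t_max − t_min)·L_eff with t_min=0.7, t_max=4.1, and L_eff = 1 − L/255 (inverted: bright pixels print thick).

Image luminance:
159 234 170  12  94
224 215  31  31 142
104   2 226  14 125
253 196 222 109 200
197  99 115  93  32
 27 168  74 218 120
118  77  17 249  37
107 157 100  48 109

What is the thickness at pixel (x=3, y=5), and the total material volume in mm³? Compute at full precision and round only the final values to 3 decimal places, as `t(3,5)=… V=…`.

span = t_max - t_min = 4.1 - 0.7 = 3.400
L(3,5) = 218, L_eff = 1 - 218/255 = 0.145098 (inverted)
t(3,5) = 4.1 - 3.400·0.145098 = 3.607
Σt over all 8·5 pixels = 281/3 ≈ 93.6666667
V = pitch²·Σt = 1.23²·281/3 = 141.708

t(3,5)=3.607 V=141.708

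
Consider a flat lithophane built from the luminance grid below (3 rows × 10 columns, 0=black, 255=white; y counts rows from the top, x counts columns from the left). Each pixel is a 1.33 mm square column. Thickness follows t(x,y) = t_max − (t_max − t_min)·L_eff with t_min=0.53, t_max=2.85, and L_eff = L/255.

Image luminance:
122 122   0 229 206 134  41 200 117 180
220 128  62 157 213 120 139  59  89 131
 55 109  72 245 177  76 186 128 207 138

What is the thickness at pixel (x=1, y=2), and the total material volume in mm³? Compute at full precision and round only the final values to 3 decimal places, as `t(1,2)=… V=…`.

span = t_max - t_min = 2.85 - 0.53 = 2.320
L(1,2) = 109, L_eff = 109/255 = 0.427451
t(1,2) = 2.85 - 2.320·0.427451 = 1.858
Σt over all 3·10 pixels = 206311/4250 ≈ 48.5437647
V = pitch²·Σt = 1.33²·206311/4250 = 85.869

t(1,2)=1.858 V=85.869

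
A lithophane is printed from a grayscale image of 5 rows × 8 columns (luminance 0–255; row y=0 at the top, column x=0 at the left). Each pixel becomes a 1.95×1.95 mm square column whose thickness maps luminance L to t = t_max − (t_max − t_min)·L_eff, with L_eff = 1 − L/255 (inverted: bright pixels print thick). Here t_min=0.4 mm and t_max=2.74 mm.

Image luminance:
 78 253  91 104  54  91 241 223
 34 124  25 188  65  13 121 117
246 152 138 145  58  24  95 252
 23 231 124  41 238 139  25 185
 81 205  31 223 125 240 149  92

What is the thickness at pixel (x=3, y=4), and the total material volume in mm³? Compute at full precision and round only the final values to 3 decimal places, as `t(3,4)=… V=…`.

span = t_max - t_min = 2.74 - 0.4 = 2.340
L(3,4) = 223, L_eff = 1 - 223/255 = 0.125490 (inverted)
t(3,4) = 2.74 - 2.340·0.125490 = 2.446
Σt over all 5·8 pixels = 133138/2125 ≈ 62.6531765
V = pitch²·Σt = 1.95²·133138/2125 = 238.239

t(3,4)=2.446 V=238.239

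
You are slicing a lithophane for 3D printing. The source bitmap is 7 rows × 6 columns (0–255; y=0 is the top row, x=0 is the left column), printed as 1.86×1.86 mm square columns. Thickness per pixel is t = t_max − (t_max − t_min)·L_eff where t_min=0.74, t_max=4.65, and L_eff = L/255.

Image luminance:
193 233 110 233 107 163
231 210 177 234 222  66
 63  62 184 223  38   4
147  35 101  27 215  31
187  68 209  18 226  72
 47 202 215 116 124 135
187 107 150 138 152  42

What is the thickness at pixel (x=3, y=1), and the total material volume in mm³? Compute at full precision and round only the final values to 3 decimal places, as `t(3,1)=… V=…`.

t(3,1)=1.062 V=373.079

span = t_max - t_min = 4.65 - 0.74 = 3.910
L(3,1) = 234, L_eff = 234/255 = 0.917647
t(3,1) = 4.65 - 3.910·0.917647 = 1.062
Σt over all 7·6 pixels = 80879/750 ≈ 107.8386667
V = pitch²·Σt = 1.86²·80879/750 = 373.079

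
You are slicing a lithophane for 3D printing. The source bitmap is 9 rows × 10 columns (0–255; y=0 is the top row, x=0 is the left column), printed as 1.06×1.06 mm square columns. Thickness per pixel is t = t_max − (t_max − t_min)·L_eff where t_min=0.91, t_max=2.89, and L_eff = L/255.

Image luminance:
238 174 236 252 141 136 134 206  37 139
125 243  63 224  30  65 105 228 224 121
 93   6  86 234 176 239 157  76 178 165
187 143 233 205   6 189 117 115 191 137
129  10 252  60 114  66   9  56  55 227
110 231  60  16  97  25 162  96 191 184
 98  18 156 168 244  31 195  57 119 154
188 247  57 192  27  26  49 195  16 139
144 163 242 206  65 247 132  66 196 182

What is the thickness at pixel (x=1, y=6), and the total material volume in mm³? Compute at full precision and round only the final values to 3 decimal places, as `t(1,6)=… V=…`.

t(1,6)=2.750 V=185.610

span = t_max - t_min = 2.89 - 0.91 = 1.980
L(1,6) = 18, L_eff = 18/255 = 0.070588
t(1,6) = 2.89 - 1.980·0.070588 = 2.750
Σt over all 9·10 pixels = 165.192
V = pitch²·Σt = 1.06²·165.192 = 185.610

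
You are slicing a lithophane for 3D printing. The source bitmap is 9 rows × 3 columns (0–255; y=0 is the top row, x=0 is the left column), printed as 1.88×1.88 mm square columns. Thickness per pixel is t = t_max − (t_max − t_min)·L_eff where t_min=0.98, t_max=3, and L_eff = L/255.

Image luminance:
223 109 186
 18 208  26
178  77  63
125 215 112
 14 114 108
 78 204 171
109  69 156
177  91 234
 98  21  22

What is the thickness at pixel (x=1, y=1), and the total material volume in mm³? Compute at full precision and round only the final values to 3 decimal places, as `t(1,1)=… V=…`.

t(1,1)=1.352 V=196.525

span = t_max - t_min = 3 - 0.98 = 2.020
L(1,1) = 208, L_eff = 208/255 = 0.815686
t(1,1) = 3 - 2.020·0.815686 = 1.352
Σt over all 9·3 pixels = 354472/6375 ≈ 55.6034510
V = pitch²·Σt = 1.88²·354472/6375 = 196.525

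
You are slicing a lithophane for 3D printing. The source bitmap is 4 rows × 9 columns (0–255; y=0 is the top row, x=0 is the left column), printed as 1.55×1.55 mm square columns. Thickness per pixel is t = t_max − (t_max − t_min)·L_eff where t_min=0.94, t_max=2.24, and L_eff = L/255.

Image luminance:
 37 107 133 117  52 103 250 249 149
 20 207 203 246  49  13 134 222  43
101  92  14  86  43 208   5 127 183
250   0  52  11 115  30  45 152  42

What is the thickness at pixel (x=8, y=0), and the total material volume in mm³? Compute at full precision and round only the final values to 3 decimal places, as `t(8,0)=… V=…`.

span = t_max - t_min = 2.24 - 0.94 = 1.300
L(8,0) = 149, L_eff = 149/255 = 0.584314
t(8,0) = 2.24 - 1.300·0.584314 = 1.480
Σt over all 4·9 pixels = 77531/1275 ≈ 60.8086275
V = pitch²·Σt = 1.55²·77531/1275 = 146.093

t(8,0)=1.480 V=146.093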